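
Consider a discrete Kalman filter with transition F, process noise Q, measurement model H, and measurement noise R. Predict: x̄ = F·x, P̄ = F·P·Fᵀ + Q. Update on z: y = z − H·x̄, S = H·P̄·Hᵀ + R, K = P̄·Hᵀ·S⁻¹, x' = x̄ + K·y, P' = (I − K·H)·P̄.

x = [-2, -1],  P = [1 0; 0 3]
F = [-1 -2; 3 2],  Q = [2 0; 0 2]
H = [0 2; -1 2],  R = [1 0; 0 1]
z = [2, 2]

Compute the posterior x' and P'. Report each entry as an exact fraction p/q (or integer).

x' = [-49/74, 57/74]
P' = [195/148 45/148; 45/148 143/740]

x̄ = F·x = [4, -8]
P̄ = F·P·Fᵀ + Q = [15 -15; -15 23]
y = z − H·x̄ = [18, 22]
S = H·P̄·Hᵀ + R = [93 122; 122 168]
K = P̄·Hᵀ·S⁻¹ = [45/74 -105/148; 143/370 61/740]
x' = x̄ + K·y = [-49/74, 57/74]
P' = (I − K·H)·P̄ = [195/148 45/148; 45/148 143/740]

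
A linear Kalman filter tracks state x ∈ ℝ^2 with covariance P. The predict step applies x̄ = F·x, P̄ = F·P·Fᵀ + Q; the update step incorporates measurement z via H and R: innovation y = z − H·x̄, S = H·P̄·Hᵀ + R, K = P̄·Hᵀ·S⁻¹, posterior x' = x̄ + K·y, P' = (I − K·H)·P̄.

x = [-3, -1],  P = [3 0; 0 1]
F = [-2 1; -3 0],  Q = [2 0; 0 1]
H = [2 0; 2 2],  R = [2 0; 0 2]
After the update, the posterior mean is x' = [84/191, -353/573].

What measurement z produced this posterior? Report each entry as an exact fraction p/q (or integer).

x̄ = F·x = [5, 9]
P̄ = F·P·Fᵀ + Q = [15 18; 18 28]
S = H·P̄·Hᵀ + R = [62 132; 132 318]
K = P̄·Hᵀ·S⁻¹ = [69/191 11/191; -58/191 238/573]
x' − x̄ = [-871/191, -5510/573] = K·y
y = (KᵀK)⁻¹·Kᵀ·(x' − x̄) = [-8, -29]
z = y + H·x̄ = [-8, -29] + [10, 28] = [2, -1]

z = [2, -1]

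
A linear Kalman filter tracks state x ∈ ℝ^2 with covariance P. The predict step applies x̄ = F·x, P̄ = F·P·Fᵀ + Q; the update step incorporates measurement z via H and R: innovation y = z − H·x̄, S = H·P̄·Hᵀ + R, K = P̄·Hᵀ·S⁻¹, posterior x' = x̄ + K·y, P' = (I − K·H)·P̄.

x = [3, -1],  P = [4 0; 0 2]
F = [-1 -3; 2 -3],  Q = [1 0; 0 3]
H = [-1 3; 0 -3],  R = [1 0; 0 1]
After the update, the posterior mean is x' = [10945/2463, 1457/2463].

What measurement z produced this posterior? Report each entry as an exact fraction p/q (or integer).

x̄ = F·x = [0, 9]
P̄ = F·P·Fᵀ + Q = [23 10; 10 37]
S = H·P̄·Hᵀ + R = [297 -303; -303 334]
K = P̄·Hᵀ·S⁻¹ = [-6752/7389 -2263/2463; 101/7389 -788/2463]
x' − x̄ = [10945/2463, -20710/2463] = K·y
y = (KᵀK)⁻¹·Kᵀ·(x' − x̄) = [-30, 25]
z = y + H·x̄ = [-30, 25] + [27, -27] = [-3, -2]

z = [-3, -2]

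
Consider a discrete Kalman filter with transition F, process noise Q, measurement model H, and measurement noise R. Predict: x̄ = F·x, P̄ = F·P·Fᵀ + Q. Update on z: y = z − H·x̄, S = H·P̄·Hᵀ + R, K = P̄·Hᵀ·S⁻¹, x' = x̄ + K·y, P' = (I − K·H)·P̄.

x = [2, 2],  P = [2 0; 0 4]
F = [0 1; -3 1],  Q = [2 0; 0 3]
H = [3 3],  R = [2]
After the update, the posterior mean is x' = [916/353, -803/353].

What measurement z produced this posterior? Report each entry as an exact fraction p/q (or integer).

x̄ = F·x = [2, -4]
P̄ = F·P·Fᵀ + Q = [6 4; 4 25]
S = H·P̄·Hᵀ + R = [353]
K = P̄·Hᵀ·S⁻¹ = [30/353; 87/353]
x' − x̄ = [210/353, 609/353] = K·y
y = (KᵀK)⁻¹·Kᵀ·(x' − x̄) = [7]
z = y + H·x̄ = [7] + [-6] = [1]

z = [1]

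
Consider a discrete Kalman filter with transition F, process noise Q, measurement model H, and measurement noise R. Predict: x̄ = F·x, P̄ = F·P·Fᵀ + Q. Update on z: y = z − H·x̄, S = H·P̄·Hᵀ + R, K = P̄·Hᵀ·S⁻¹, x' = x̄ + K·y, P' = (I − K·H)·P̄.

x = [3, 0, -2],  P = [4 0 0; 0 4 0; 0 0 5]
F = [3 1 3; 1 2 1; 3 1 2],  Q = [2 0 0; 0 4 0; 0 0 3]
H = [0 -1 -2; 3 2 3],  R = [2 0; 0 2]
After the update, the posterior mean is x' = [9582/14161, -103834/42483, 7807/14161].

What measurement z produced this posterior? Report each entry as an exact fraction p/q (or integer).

z = [2, -1]

x̄ = F·x = [3, 1, 5]
P̄ = F·P·Fᵀ + Q = [87 35 70; 35 29 30; 70 30 63]
S = H·P̄·Hᵀ + R = [403 -1171; -1171 3508]
K = P̄·Hᵀ·S⁻¹ = [6537/14161 4366/14161; -15949/42483 -2260/42483; -3253/14161 767/14161]
x' − x̄ = [-32901/14161, -146317/42483, -62998/14161] = K·y
y = (KᵀK)⁻¹·Kᵀ·(x' − x̄) = [13, -27]
z = y + H·x̄ = [13, -27] + [-11, 26] = [2, -1]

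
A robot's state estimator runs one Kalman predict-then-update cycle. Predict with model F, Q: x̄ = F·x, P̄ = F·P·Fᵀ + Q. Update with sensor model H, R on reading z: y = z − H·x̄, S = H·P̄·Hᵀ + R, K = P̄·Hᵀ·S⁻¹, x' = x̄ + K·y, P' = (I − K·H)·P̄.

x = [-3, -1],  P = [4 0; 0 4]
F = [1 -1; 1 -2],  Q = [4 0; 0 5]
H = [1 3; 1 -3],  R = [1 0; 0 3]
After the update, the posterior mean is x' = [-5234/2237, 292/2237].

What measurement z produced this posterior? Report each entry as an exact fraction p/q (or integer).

x̄ = F·x = [-2, -1]
P̄ = F·P·Fᵀ + Q = [12 12; 12 25]
S = H·P̄·Hᵀ + R = [310 -213; -213 168]
K = P̄·Hᵀ·S⁻¹ = [984/2237 928/2237; 399/2237 -333/2237]
x' − x̄ = [-760/2237, 2529/2237] = K·y
y = (KᵀK)⁻¹·Kᵀ·(x' − x̄) = [3, -4]
z = y + H·x̄ = [3, -4] + [-5, 1] = [-2, -3]

z = [-2, -3]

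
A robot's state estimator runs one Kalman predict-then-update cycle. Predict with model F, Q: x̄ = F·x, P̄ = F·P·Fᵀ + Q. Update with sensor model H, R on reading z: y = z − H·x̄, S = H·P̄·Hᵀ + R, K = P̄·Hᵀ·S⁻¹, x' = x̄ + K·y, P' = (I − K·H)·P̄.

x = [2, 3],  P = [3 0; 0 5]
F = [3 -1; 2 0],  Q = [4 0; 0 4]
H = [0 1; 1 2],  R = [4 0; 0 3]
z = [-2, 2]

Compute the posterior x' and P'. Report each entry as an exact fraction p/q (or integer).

x̄ = F·x = [3, 4]
P̄ = F·P·Fᵀ + Q = [36 18; 18 16]
y = z − H·x̄ = [-6, -9]
S = H·P̄·Hᵀ + R = [20 50; 50 175]
K = P̄·Hᵀ·S⁻¹ = [-9/20 27/50; 3/10 1/5]
x' = x̄ + K·y = [21/25, 2/5]
P' = (I − K·H)·P̄ = [261/50 -9/5; -9/5 6/5]

x' = [21/25, 2/5]
P' = [261/50 -9/5; -9/5 6/5]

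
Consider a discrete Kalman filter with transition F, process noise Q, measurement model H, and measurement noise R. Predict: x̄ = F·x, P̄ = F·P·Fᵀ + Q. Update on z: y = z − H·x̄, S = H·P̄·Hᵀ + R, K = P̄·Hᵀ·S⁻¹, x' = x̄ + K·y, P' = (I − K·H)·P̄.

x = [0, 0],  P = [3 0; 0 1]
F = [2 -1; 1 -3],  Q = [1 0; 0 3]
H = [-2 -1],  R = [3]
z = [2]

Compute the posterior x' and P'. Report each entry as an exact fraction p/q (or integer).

x' = [-37/55, -3/5]
P' = [171/110 -21/10; -21/10 51/10]

x̄ = F·x = [0, 0]
P̄ = F·P·Fᵀ + Q = [14 9; 9 15]
y = z − H·x̄ = [2]
S = H·P̄·Hᵀ + R = [110]
K = P̄·Hᵀ·S⁻¹ = [-37/110; -3/10]
x' = x̄ + K·y = [-37/55, -3/5]
P' = (I − K·H)·P̄ = [171/110 -21/10; -21/10 51/10]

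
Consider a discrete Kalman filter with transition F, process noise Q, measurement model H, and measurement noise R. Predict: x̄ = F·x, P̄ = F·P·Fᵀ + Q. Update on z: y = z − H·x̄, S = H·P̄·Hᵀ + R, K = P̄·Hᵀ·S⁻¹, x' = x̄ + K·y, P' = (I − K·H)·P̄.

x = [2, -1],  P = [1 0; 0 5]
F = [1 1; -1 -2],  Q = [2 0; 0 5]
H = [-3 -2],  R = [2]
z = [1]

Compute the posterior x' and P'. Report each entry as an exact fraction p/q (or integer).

x' = [19/23, -38/23]
P' = [182/23 -272/23; -272/23 835/46]

x̄ = F·x = [1, 0]
P̄ = F·P·Fᵀ + Q = [8 -11; -11 26]
y = z − H·x̄ = [4]
S = H·P̄·Hᵀ + R = [46]
K = P̄·Hᵀ·S⁻¹ = [-1/23; -19/46]
x' = x̄ + K·y = [19/23, -38/23]
P' = (I − K·H)·P̄ = [182/23 -272/23; -272/23 835/46]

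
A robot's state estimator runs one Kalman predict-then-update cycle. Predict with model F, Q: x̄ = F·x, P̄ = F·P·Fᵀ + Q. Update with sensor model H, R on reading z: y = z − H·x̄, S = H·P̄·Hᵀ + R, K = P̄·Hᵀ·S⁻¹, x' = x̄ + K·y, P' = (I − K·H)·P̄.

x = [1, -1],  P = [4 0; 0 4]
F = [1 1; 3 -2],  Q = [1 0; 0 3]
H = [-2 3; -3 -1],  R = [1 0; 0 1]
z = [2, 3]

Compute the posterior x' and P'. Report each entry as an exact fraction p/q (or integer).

x̄ = F·x = [0, 5]
P̄ = F·P·Fᵀ + Q = [9 4; 4 55]
y = z − H·x̄ = [-13, 8]
S = H·P̄·Hᵀ + R = [484 -139; -139 161]
K = P̄·Hᵀ·S⁻¹ = [-5275/58603 -15838/58603; 15964/58603 -10605/58603]
x' = x̄ + K·y = [-58129/58603, 643/58603]
P' = (I − K·H)·P̄ = [4799/58603 1441/58603; 1441/58603 6282/58603]

x' = [-58129/58603, 643/58603]
P' = [4799/58603 1441/58603; 1441/58603 6282/58603]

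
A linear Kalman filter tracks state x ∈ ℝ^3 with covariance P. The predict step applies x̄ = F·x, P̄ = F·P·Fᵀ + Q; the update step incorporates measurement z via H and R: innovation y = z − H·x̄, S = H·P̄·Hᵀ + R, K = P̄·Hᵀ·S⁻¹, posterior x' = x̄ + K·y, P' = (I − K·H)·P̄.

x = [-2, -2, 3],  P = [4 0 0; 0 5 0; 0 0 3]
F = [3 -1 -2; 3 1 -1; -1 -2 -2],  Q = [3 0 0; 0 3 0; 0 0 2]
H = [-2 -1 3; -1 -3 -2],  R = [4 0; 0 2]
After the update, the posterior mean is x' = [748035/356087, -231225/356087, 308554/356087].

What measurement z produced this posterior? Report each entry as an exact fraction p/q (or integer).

z = [-1, -2]

x̄ = F·x = [-10, -11, 0]
P̄ = F·P·Fᵀ + Q = [56 37 10; 37 47 -16; 10 -16 38]
S = H·P̄·Hᵀ + R = [741 406; 406 703]
K = P̄·Hᵀ·S⁻¹ = [-7735/356087 -90253/356087; -59531/356087 -39572/356087; 92758/356087 -72818/356087]
x' − x̄ = [4308905/356087, 3685732/356087, 308554/356087] = K·y
y = (KᵀK)⁻¹·Kᵀ·(x' − x̄) = [-32, -45]
z = y + H·x̄ = [-32, -45] + [31, 43] = [-1, -2]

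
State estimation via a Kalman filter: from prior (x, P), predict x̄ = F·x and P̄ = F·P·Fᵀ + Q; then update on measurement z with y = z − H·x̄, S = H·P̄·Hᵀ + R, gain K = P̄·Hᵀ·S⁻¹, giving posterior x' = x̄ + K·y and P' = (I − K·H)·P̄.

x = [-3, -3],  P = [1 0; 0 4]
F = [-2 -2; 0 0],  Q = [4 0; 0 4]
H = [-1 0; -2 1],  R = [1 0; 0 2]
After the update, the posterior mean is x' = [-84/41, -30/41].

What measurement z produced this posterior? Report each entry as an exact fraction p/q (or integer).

z = [3, 3]

x̄ = F·x = [12, 0]
P̄ = F·P·Fᵀ + Q = [24 0; 0 4]
S = H·P̄·Hᵀ + R = [25 48; 48 102]
K = P̄·Hᵀ·S⁻¹ = [-24/41 -8/41; -32/41 50/123]
x' − x̄ = [-576/41, -30/41] = K·y
y = (KᵀK)⁻¹·Kᵀ·(x' − x̄) = [15, 27]
z = y + H·x̄ = [15, 27] + [-12, -24] = [3, 3]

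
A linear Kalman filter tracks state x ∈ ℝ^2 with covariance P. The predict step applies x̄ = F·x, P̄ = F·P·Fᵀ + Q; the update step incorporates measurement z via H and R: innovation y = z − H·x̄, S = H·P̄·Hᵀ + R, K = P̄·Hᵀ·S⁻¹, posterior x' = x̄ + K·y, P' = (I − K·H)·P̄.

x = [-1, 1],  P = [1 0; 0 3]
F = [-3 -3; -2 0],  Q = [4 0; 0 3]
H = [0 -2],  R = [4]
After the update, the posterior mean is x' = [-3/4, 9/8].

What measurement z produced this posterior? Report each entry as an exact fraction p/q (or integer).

x̄ = F·x = [0, 2]
P̄ = F·P·Fᵀ + Q = [40 6; 6 7]
S = H·P̄·Hᵀ + R = [32]
K = P̄·Hᵀ·S⁻¹ = [-3/8; -7/16]
x' − x̄ = [-3/4, -7/8] = K·y
y = (KᵀK)⁻¹·Kᵀ·(x' − x̄) = [2]
z = y + H·x̄ = [2] + [-4] = [-2]

z = [-2]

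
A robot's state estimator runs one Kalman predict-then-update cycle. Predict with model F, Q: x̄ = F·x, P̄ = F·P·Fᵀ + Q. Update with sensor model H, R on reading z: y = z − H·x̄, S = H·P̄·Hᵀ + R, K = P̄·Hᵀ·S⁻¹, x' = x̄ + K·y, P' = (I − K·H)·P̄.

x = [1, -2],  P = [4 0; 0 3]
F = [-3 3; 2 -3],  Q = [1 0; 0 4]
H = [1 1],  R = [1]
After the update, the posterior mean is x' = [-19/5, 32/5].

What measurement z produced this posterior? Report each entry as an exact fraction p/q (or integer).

x̄ = F·x = [-9, 8]
P̄ = F·P·Fᵀ + Q = [64 -51; -51 47]
S = H·P̄·Hᵀ + R = [10]
K = P̄·Hᵀ·S⁻¹ = [13/10; -2/5]
x' − x̄ = [26/5, -8/5] = K·y
y = (KᵀK)⁻¹·Kᵀ·(x' − x̄) = [4]
z = y + H·x̄ = [4] + [-1] = [3]

z = [3]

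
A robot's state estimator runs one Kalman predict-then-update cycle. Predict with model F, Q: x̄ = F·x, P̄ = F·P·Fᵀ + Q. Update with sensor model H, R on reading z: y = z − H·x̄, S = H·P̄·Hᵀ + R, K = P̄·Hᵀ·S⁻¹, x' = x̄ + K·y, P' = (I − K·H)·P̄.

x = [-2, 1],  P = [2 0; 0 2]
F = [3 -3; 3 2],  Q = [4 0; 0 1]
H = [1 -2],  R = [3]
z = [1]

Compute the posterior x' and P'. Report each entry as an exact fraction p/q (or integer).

x' = [-1087/127, -604/127]
P' = [4296/127 2106/127; 2106/127 1125/127]

x̄ = F·x = [-9, -4]
P̄ = F·P·Fᵀ + Q = [40 6; 6 27]
y = z − H·x̄ = [2]
S = H·P̄·Hᵀ + R = [127]
K = P̄·Hᵀ·S⁻¹ = [28/127; -48/127]
x' = x̄ + K·y = [-1087/127, -604/127]
P' = (I − K·H)·P̄ = [4296/127 2106/127; 2106/127 1125/127]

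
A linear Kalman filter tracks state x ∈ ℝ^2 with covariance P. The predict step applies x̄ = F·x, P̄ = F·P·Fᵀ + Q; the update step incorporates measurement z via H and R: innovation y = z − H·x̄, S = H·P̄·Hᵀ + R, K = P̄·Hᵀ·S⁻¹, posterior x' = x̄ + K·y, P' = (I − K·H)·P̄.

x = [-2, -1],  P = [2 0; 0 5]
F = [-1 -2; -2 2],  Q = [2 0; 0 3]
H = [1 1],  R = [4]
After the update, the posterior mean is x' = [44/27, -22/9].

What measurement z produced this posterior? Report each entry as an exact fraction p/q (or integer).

z = [-2]

x̄ = F·x = [4, 2]
P̄ = F·P·Fᵀ + Q = [24 -16; -16 31]
S = H·P̄·Hᵀ + R = [27]
K = P̄·Hᵀ·S⁻¹ = [8/27; 5/9]
x' − x̄ = [-64/27, -40/9] = K·y
y = (KᵀK)⁻¹·Kᵀ·(x' − x̄) = [-8]
z = y + H·x̄ = [-8] + [6] = [-2]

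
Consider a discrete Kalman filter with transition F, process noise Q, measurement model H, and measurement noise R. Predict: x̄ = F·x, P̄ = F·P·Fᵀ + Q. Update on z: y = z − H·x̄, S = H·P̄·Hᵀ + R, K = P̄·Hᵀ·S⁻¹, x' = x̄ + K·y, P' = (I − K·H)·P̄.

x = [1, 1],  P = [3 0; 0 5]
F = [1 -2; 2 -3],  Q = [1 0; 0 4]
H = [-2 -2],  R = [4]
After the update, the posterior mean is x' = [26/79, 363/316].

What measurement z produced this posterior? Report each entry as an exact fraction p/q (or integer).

x̄ = F·x = [-1, -1]
P̄ = F·P·Fᵀ + Q = [24 36; 36 61]
S = H·P̄·Hᵀ + R = [632]
K = P̄·Hᵀ·S⁻¹ = [-15/79; -97/316]
x' − x̄ = [105/79, 679/316] = K·y
y = (KᵀK)⁻¹·Kᵀ·(x' − x̄) = [-7]
z = y + H·x̄ = [-7] + [4] = [-3]

z = [-3]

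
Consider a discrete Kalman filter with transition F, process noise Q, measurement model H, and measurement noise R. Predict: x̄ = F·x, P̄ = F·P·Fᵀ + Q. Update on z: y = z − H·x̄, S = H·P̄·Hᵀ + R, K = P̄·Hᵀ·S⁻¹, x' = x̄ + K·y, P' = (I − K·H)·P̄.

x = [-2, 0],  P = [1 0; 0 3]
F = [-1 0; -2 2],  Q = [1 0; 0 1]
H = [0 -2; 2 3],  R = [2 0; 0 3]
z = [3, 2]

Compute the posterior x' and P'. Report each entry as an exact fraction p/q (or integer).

x̄ = F·x = [2, 4]
P̄ = F·P·Fᵀ + Q = [2 2; 2 17]
y = z − H·x̄ = [11, -14]
S = H·P̄·Hᵀ + R = [70 -110; -110 188]
K = P̄·Hᵀ·S⁻¹ = [87/265 13/53; -171/530 11/106]
x' = x̄ + K·y = [577/265, -531/530]
P' = (I − K·H)·P̄ = [228/265 -87/265; -87/265 171/530]

x' = [577/265, -531/530]
P' = [228/265 -87/265; -87/265 171/530]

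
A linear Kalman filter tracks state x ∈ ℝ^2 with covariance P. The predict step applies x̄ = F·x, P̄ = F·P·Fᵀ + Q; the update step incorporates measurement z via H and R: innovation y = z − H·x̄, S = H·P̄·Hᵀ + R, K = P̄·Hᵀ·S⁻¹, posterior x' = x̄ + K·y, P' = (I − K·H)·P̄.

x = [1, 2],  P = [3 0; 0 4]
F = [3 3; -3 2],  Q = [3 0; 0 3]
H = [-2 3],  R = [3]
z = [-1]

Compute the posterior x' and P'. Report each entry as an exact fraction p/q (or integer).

x' = [1493/239, 911/239]
P' = [9147/239 6051/239; 6051/239 4082/239]

x̄ = F·x = [9, 1]
P̄ = F·P·Fᵀ + Q = [66 -3; -3 46]
y = z − H·x̄ = [14]
S = H·P̄·Hᵀ + R = [717]
K = P̄·Hᵀ·S⁻¹ = [-47/239; 48/239]
x' = x̄ + K·y = [1493/239, 911/239]
P' = (I − K·H)·P̄ = [9147/239 6051/239; 6051/239 4082/239]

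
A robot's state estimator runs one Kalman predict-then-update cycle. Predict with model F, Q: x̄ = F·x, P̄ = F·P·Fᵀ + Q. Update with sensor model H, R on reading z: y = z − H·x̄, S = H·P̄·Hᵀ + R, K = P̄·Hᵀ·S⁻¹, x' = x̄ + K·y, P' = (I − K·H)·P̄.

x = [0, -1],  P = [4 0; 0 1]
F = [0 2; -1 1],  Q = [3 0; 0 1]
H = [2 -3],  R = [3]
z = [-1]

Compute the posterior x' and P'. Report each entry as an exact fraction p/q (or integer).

x̄ = F·x = [-2, -1]
P̄ = F·P·Fᵀ + Q = [7 2; 2 6]
y = z − H·x̄ = [0]
S = H·P̄·Hᵀ + R = [61]
K = P̄·Hᵀ·S⁻¹ = [8/61; -14/61]
x' = x̄ + K·y = [-2, -1]
P' = (I − K·H)·P̄ = [363/61 234/61; 234/61 170/61]

x' = [-2, -1]
P' = [363/61 234/61; 234/61 170/61]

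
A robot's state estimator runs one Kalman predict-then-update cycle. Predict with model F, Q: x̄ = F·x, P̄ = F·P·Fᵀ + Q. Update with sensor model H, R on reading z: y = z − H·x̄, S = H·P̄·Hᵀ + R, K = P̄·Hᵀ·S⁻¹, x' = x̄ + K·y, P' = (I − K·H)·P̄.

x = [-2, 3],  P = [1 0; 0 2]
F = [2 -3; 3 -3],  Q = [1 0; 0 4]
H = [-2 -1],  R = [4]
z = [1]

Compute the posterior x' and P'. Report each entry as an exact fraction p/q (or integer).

x̄ = F·x = [-13, -15]
P̄ = F·P·Fᵀ + Q = [23 24; 24 31]
y = z − H·x̄ = [-40]
S = H·P̄·Hᵀ + R = [223]
K = P̄·Hᵀ·S⁻¹ = [-70/223; -79/223]
x' = x̄ + K·y = [-99/223, -185/223]
P' = (I − K·H)·P̄ = [229/223 -178/223; -178/223 672/223]

x' = [-99/223, -185/223]
P' = [229/223 -178/223; -178/223 672/223]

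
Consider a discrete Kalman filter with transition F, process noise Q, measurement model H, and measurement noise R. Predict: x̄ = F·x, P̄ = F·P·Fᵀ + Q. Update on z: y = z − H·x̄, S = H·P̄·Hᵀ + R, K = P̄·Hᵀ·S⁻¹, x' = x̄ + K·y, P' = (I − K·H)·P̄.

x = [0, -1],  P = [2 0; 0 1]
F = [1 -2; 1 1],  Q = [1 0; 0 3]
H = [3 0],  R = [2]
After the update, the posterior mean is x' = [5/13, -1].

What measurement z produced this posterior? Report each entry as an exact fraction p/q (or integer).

z = [1]

x̄ = F·x = [2, -1]
P̄ = F·P·Fᵀ + Q = [7 0; 0 6]
S = H·P̄·Hᵀ + R = [65]
K = P̄·Hᵀ·S⁻¹ = [21/65; 0]
x' − x̄ = [-21/13, 0] = K·y
y = (KᵀK)⁻¹·Kᵀ·(x' − x̄) = [-5]
z = y + H·x̄ = [-5] + [6] = [1]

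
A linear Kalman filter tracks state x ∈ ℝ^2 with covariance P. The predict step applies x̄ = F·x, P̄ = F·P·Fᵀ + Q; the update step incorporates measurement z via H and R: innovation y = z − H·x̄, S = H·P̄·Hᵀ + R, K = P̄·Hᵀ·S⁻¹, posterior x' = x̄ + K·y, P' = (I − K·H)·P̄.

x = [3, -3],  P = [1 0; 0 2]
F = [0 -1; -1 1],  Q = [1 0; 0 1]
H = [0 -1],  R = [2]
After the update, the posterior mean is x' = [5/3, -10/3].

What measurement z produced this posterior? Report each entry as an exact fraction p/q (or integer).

z = [2]

x̄ = F·x = [3, -6]
P̄ = F·P·Fᵀ + Q = [3 -2; -2 4]
S = H·P̄·Hᵀ + R = [6]
K = P̄·Hᵀ·S⁻¹ = [1/3; -2/3]
x' − x̄ = [-4/3, 8/3] = K·y
y = (KᵀK)⁻¹·Kᵀ·(x' − x̄) = [-4]
z = y + H·x̄ = [-4] + [6] = [2]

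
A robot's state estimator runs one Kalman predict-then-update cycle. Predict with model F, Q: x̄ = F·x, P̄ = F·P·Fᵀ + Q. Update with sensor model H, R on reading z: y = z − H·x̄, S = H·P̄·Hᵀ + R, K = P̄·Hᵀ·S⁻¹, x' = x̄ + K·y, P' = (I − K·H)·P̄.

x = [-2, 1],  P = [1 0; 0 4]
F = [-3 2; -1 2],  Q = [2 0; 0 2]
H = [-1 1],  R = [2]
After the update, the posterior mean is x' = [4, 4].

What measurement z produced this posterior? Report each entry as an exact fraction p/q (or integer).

x̄ = F·x = [8, 4]
P̄ = F·P·Fᵀ + Q = [27 19; 19 19]
S = H·P̄·Hᵀ + R = [10]
K = P̄·Hᵀ·S⁻¹ = [-4/5; 0]
x' − x̄ = [-4, 0] = K·y
y = (KᵀK)⁻¹·Kᵀ·(x' − x̄) = [5]
z = y + H·x̄ = [5] + [-4] = [1]

z = [1]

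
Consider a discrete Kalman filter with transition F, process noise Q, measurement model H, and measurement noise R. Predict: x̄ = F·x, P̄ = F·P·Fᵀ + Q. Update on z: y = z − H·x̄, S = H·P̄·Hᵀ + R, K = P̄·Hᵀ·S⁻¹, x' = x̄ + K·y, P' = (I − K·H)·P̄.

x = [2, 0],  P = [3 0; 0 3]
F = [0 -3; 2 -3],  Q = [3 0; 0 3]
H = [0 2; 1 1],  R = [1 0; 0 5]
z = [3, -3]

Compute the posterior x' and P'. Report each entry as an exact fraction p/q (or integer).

x' = [-11307/3095, 4487/3095]
P' = [11301/3095 -396/3095; -396/3095 741/3095]

x̄ = F·x = [0, 4]
P̄ = F·P·Fᵀ + Q = [30 27; 27 42]
y = z − H·x̄ = [-5, -7]
S = H·P̄·Hᵀ + R = [169 138; 138 131]
K = P̄·Hᵀ·S⁻¹ = [-792/3095 2181/3095; 1482/3095 69/3095]
x' = x̄ + K·y = [-11307/3095, 4487/3095]
P' = (I − K·H)·P̄ = [11301/3095 -396/3095; -396/3095 741/3095]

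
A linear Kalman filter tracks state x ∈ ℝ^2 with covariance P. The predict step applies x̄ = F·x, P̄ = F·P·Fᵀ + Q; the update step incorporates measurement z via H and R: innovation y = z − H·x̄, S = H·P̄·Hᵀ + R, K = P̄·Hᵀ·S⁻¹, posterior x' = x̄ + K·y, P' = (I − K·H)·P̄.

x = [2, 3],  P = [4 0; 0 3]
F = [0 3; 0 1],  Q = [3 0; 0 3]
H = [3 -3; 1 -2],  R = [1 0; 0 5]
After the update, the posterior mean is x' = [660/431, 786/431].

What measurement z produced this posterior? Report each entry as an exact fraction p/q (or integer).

z = [-1, -2]

x̄ = F·x = [9, 3]
P̄ = F·P·Fᵀ + Q = [30 9; 9 6]
S = H·P̄·Hᵀ + R = [163 45; 45 23]
K = P̄·Hᵀ·S⁻¹ = [909/1724 -879/1724; 171/862 -447/862]
x' − x̄ = [-3219/431, -507/431] = K·y
y = (KᵀK)⁻¹·Kᵀ·(x' − x̄) = [-19, -5]
z = y + H·x̄ = [-19, -5] + [18, 3] = [-1, -2]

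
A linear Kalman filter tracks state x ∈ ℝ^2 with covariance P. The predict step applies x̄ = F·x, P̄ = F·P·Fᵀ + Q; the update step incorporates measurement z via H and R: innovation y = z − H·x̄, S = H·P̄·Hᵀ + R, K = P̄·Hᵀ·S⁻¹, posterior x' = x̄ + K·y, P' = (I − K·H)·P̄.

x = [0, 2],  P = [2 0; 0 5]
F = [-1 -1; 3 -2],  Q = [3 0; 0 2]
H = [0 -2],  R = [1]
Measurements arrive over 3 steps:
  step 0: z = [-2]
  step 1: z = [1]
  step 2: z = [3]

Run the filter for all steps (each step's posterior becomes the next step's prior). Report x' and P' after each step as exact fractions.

step 0: x' = [-242/161, 156/161], P' = [1546/161 4/161; 4/161 40/161]
step 1: x' = [-77782/57553, -29734/57553], P' = [225405/57553 -4562/57553; -4562/57553 14348/57553]
step 2: x' = [13052386/9081101, -13709200/9081101], P' = [34902164/9081101 -642957/9081101; -642957/9081101 2255887/9081101]

step 0: x̄ = F·x = [-2, -4]
step 0: P̄ = F·P·Fᵀ + Q = [10 4; 4 40]
step 0: y = z − H·x̄ = [-10]
step 0: S = H·P̄·Hᵀ + R = [161]
step 0: K = P̄·Hᵀ·S⁻¹ = [-8/161; -80/161]
step 0: x' = x̄ + K·y = [-242/161, 156/161]
step 0: P' = (I − K·H)·P̄ = [1546/161 4/161; 4/161 40/161]
step 1: x̄ = F·x = [86/161, -1038/161]
step 1: P̄ = F·P·Fᵀ + Q = [2077/161 -4562/161; -4562/161 14348/161]
step 1: y = z − H·x̄ = [-1915/161]
step 1: S = H·P̄·Hᵀ + R = [57553/161]
step 1: K = P̄·Hᵀ·S⁻¹ = [9124/57553; -28696/57553]
step 1: x' = x̄ + K·y = [-77782/57553, -29734/57553]
step 1: P' = (I − K·H)·P̄ = [225405/57553 -4562/57553; -4562/57553 14348/57553]
step 2: x̄ = F·x = [107516/57553, -173878/57553]
step 2: P̄ = F·P·Fᵀ + Q = [403288/57553 -642957/57553; -642957/57553 2255887/57553]
step 2: y = z − H·x̄ = [-175097/57553]
step 2: S = H·P̄·Hᵀ + R = [9081101/57553]
step 2: K = P̄·Hᵀ·S⁻¹ = [1285914/9081101; -4511774/9081101]
step 2: x' = x̄ + K·y = [13052386/9081101, -13709200/9081101]
step 2: P' = (I − K·H)·P̄ = [34902164/9081101 -642957/9081101; -642957/9081101 2255887/9081101]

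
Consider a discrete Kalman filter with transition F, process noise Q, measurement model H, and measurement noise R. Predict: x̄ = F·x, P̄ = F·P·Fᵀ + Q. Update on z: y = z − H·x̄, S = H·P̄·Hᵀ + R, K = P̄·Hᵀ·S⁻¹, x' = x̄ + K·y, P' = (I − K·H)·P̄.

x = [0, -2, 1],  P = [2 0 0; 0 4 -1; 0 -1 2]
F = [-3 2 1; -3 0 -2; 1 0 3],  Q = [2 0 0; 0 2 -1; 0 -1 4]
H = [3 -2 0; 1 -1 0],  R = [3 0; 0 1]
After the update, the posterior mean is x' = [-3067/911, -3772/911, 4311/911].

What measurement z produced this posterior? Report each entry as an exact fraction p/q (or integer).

x̄ = F·x = [-3, -2, 3]
P̄ = F·P·Fᵀ + Q = [34 18 -6; 18 28 -19; -6 -19 24]
S = H·P̄·Hᵀ + R = [205 68; 68 27]
K = P̄·Hᵀ·S⁻¹ = [694/911 -1208/911; 626/911 -1914/911; -344/911 1305/911]
x' − x̄ = [-334/911, -1950/911, 1578/911] = K·y
y = (KᵀK)⁻¹·Kᵀ·(x' − x̄) = [3, 2]
z = y + H·x̄ = [3, 2] + [-5, -1] = [-2, 1]

z = [-2, 1]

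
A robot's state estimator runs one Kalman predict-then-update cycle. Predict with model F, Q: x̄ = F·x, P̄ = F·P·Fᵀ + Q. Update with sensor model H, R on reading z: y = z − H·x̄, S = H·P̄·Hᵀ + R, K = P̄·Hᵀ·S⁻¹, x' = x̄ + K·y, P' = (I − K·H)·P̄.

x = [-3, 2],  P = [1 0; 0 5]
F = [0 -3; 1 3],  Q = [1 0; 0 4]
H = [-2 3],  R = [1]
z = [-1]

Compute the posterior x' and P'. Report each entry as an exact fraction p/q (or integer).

x' = [-2056/1175, -351/235]
P' = [2521/1175 321/235; 321/235 46/47]

x̄ = F·x = [-6, 3]
P̄ = F·P·Fᵀ + Q = [46 -45; -45 50]
y = z − H·x̄ = [-22]
S = H·P̄·Hᵀ + R = [1175]
K = P̄·Hᵀ·S⁻¹ = [-227/1175; 48/235]
x' = x̄ + K·y = [-2056/1175, -351/235]
P' = (I − K·H)·P̄ = [2521/1175 321/235; 321/235 46/47]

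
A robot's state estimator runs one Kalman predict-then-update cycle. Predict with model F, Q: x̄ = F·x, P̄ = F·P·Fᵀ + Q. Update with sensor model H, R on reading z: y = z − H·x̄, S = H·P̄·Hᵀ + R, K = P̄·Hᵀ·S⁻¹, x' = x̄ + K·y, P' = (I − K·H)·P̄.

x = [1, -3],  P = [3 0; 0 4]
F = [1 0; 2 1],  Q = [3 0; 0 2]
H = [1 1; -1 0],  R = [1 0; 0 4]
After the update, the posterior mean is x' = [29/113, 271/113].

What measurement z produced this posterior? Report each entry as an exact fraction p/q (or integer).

z = [3, 3]

x̄ = F·x = [1, -1]
P̄ = F·P·Fᵀ + Q = [6 6; 6 18]
S = H·P̄·Hᵀ + R = [37 -12; -12 10]
K = P̄·Hᵀ·S⁻¹ = [24/113 -39/113; 84/113 33/113]
x' − x̄ = [-84/113, 384/113] = K·y
y = (KᵀK)⁻¹·Kᵀ·(x' − x̄) = [3, 4]
z = y + H·x̄ = [3, 4] + [0, -1] = [3, 3]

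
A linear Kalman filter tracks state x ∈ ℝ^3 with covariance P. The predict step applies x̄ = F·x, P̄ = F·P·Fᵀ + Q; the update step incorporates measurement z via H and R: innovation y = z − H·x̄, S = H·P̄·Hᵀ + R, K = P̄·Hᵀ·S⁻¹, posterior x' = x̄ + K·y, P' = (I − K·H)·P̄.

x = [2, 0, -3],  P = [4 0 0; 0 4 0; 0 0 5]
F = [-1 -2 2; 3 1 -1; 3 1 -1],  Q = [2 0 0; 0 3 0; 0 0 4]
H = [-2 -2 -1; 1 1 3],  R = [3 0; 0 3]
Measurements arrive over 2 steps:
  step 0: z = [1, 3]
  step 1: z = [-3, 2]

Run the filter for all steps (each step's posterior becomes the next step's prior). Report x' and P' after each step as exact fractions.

step 0: x' = [-1186/349, 735/349, 2083/1396], P' = [5571/698 -9165/1396 -1335/1396; -9165/1396 17511/2792 1125/2792; -1335/1396 1125/2792 1593/2792]
step 1: x' = [184414416/73644943, -68955646/73644943, 3556376/73644943], P' = [368967006/73644943 -300366015/73644943 -44432250/73644943; -300366015/73644943 308848884/73644943 7904565/73644943; -44432250/73644943 7904565/73644943 38931837/73644943]

step 0: x̄ = F·x = [-8, 9, 9]
step 0: P̄ = F·P·Fᵀ + Q = [42 -30 -30; -30 48 45; -30 45 49]
step 0: y = z − H·x̄ = [12, -25]
step 0: S = H·P̄·Hᵀ + R = [232 -312; -312 564]
step 0: K = P̄·Hᵀ·S⁻¹ = [-873/1396 -169/349; 171/2792 213/698; 499/2792 539/1396]
step 0: x' = x̄ + K·y = [-1186/349, 735/349, 2083/1396]
step 0: P' = (I − K·H)·P̄ = [5571/698 -9165/1396 -1335/1396; -9165/1396 17511/2792 1125/2792; -1335/1396 1125/2792 1593/2792]
step 1: x̄ = F·x = [1515/698, -13375/1396, -13375/1396]
step 1: P̄ = F·P·Fᵀ + Q = [8161/698 2265/698 2265/698; 2265/698 65913/1396 61725/1396; 2265/698 61725/1396 67309/1396]
step 1: y = z − H·x̄ = [-38253/1396, 26631/698]
step 1: S = H·P̄·Hᵀ + R = [701697/1396 -424151/698; -424151/698 549397/698]
step 1: K = P̄·Hᵀ·S⁻¹ = [-30923244/73644943 -21565253/73644943; -8290101/73644943 10732188/73644943; 11374511/73644943 26755942/73644943]
step 1: x' = x̄ + K·y = [184414416/73644943, -68955646/73644943, 3556376/73644943]
step 1: P' = (I − K·H)·P̄ = [368967006/73644943 -300366015/73644943 -44432250/73644943; -300366015/73644943 308848884/73644943 7904565/73644943; -44432250/73644943 7904565/73644943 38931837/73644943]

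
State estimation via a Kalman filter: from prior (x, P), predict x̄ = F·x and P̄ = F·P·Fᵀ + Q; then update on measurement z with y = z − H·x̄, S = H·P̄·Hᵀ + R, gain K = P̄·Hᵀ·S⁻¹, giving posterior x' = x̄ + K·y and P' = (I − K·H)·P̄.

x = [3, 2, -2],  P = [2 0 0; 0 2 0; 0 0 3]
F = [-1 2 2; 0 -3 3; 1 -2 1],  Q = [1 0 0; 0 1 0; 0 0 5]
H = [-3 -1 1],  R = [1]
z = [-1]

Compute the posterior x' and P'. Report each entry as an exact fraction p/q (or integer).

x̄ = F·x = [-3, -12, -3]
P̄ = F·P·Fᵀ + Q = [23 6 -4; 6 46 21; -4 21 18]
y = z − H·x̄ = [-19]
S = H·P̄·Hᵀ + R = [290]
K = P̄·Hᵀ·S⁻¹ = [-79/290; -43/290; 9/290]
x' = x̄ + K·y = [631/290, -2663/290, -1041/290]
P' = (I − K·H)·P̄ = [429/290 -1657/290 -449/290; -1657/290 11491/290 6477/290; -449/290 6477/290 5139/290]

x' = [631/290, -2663/290, -1041/290]
P' = [429/290 -1657/290 -449/290; -1657/290 11491/290 6477/290; -449/290 6477/290 5139/290]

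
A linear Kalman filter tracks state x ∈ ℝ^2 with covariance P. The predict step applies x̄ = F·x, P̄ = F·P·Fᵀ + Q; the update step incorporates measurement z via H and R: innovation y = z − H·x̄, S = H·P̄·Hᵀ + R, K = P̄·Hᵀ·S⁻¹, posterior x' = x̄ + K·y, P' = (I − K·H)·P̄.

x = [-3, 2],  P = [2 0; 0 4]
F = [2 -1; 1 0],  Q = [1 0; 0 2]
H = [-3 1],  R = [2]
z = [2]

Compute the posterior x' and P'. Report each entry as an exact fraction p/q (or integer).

x' = [-127/99, -145/99]
P' = [62/99 116/99; 116/99 332/99]

x̄ = F·x = [-8, -3]
P̄ = F·P·Fᵀ + Q = [13 4; 4 4]
y = z − H·x̄ = [-19]
S = H·P̄·Hᵀ + R = [99]
K = P̄·Hᵀ·S⁻¹ = [-35/99; -8/99]
x' = x̄ + K·y = [-127/99, -145/99]
P' = (I − K·H)·P̄ = [62/99 116/99; 116/99 332/99]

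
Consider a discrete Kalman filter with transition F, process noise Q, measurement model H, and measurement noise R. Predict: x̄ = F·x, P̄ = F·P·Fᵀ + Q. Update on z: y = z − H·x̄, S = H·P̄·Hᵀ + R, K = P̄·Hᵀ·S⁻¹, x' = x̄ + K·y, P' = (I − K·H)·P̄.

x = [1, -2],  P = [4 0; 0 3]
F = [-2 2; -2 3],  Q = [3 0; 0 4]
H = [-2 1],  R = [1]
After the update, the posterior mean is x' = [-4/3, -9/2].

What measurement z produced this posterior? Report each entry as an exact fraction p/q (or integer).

z = [-2]

x̄ = F·x = [-6, -8]
P̄ = F·P·Fᵀ + Q = [31 34; 34 47]
S = H·P̄·Hᵀ + R = [36]
K = P̄·Hᵀ·S⁻¹ = [-7/9; -7/12]
x' − x̄ = [14/3, 7/2] = K·y
y = (KᵀK)⁻¹·Kᵀ·(x' − x̄) = [-6]
z = y + H·x̄ = [-6] + [4] = [-2]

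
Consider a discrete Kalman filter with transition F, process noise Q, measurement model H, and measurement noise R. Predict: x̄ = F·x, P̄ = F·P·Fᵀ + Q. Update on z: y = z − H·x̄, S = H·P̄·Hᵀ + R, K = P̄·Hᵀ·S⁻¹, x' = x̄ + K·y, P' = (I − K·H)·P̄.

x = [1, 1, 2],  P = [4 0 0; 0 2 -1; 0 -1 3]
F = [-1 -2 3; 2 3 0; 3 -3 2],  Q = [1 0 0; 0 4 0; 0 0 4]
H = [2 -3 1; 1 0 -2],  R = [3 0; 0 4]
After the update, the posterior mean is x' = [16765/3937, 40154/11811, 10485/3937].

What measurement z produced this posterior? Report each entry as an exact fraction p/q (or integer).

x̄ = F·x = [3, 5, 4]
P̄ = F·P·Fᵀ + Q = [52 -29 31; -29 38 0; 31 0 82]
S = H·P̄·Hᵀ + R = [1107 -66; -66 260]
K = P̄·Hᵀ·S⁻¹ = [1585/7874 199/15748; -23317/141732 -14485/94488; 4777/47244 -15303/31496]
x' − x̄ = [4954/3937, -18901/11811, -5263/3937] = K·y
y = (KᵀK)⁻¹·Kᵀ·(x' − x̄) = [6, 4]
z = y + H·x̄ = [6, 4] + [-5, -5] = [1, -1]

z = [1, -1]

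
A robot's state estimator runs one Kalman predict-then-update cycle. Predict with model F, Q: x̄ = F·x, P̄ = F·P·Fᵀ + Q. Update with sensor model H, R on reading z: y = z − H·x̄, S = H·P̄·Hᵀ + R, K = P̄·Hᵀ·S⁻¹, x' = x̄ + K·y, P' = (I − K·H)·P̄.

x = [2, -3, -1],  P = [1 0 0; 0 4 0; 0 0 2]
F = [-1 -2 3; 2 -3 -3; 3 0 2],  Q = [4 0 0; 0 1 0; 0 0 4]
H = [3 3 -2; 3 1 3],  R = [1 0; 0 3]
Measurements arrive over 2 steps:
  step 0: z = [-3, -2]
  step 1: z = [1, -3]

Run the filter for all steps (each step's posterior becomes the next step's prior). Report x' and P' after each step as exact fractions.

step 0: x' = [-3618448/565031, 4279142/565031, 1828469/565031], P' = [5093465/565031 -6885795/565031 -2698041/565031; -6885795/565031 9405960/565031 3716199/565031; -2698041/565031 3716199/565031 1557915/565031]
step 1: x' = [146917256830/70050531899, -441042377037/140101063798, -579278372625/280202127596], P' = [303690514350/70050531899 -412071237114/70050531899 -161043279297/70050531899; -412071237114/70050531899 571209689895/70050531899 454027066293/140101063798; -161043279297/70050531899 454027066293/140101063798 404617513375/280202127596]

step 0: x̄ = F·x = [1, 16, 4]
step 0: P̄ = F·P·Fᵀ + Q = [39 4 9; 4 59 -6; 9 -6 21]
step 0: y = z − H·x̄ = [-46, -33]
step 0: S = H·P̄·Hᵀ + R = [1003 435; 435 752]
step 0: K = P̄·Hᵀ·S⁻¹ = [19092/565031 100159/565031; 128097/565031 -34276/565031; -61356/565031 98607/565031]
step 0: x' = x̄ + K·y = [-3618448/565031, 4279142/565031, 1828469/565031]
step 0: P' = (I − K·H)·P̄ = [5093465/565031 -6885795/565031 -2698041/565031; -6885795/565031 9405960/565031 3716199/565031; -2698041/565031 3716199/565031 1557915/565031]
step 1: x̄ = F·x = [545571/565031, -25559729/565031, -7198406/565031]
step 1: P̄ = F·P·Fᵀ + Q = [3049342/565031 3682424/565031 1630782/565031; 3682424/565031 301511380/565031 74378466/565031; 1630782/565031 74378466/565031 21956477/565031]
step 1: y = z − H·x̄ = [61210693/565031, 43823141/565031]
step 1: S = H·P̄·Hᵀ + R = [1983610093/565031 1369970052/565031; 1369970052/565031 1025978260/565031]
step 1: K = P̄·Hᵀ·S⁻¹ = [-3055609698/70050531899 5290156015/70050531899; 23388292050/70050531899 10691051995/140101063798; -4397995139/70050531899 63129107049/280202127596]
step 1: x' = x̄ + K·y = [146917256830/70050531899, -441042377037/140101063798, -579278372625/280202127596]
step 1: P' = (I − K·H)·P̄ = [303690514350/70050531899 -412071237114/70050531899 -161043279297/70050531899; -412071237114/70050531899 571209689895/70050531899 454027066293/140101063798; -161043279297/70050531899 454027066293/140101063798 404617513375/280202127596]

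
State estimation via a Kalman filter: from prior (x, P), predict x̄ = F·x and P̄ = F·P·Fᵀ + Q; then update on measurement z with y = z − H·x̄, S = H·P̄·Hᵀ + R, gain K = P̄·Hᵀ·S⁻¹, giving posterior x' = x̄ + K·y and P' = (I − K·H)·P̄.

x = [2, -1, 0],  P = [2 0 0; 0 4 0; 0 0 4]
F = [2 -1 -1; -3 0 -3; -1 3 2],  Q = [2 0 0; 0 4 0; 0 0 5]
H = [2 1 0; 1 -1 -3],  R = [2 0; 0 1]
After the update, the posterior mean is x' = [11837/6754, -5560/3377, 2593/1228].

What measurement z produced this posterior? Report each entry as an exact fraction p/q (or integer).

x̄ = F·x = [5, -6, -5]
P̄ = F·P·Fᵀ + Q = [18 0 -24; 0 58 -18; -24 -18 59]
S = H·P̄·Hᵀ + R = [132 176; 176 644]
K = P̄·Hᵀ·S⁻¹ = [459/3377 63/614; 4757/6754 -61/307; -117/614 -285/1228]
x' − x̄ = [-21933/6754, 14702/3377, 8733/1228] = K·y
y = (KᵀK)⁻¹·Kᵀ·(x' − x̄) = [-2, -29]
z = y + H·x̄ = [-2, -29] + [4, 26] = [2, -3]

z = [2, -3]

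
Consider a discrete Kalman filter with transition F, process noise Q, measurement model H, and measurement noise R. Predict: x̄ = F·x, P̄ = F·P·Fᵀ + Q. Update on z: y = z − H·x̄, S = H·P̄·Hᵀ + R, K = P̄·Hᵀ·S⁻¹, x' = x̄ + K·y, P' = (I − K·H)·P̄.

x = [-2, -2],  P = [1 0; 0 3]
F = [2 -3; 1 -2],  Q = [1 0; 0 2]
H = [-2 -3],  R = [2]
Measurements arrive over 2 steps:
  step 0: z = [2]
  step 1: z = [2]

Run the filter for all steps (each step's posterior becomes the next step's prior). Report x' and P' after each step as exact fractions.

step 0: x' = [-478/505, -2/101], P' = [784/505 -88/101; -88/101 70/101]
step 1: x' = [-15732/21857, -388/1987], P' = [69589/43714 -3545/3974; -3545/3974 2793/3974]

step 0: x̄ = F·x = [2, 2]
step 0: P̄ = F·P·Fᵀ + Q = [32 20; 20 15]
step 0: y = z − H·x̄ = [12]
step 0: S = H·P̄·Hᵀ + R = [505]
step 0: K = P̄·Hᵀ·S⁻¹ = [-124/505; -17/101]
step 0: x' = x̄ + K·y = [-478/505, -2/101]
step 0: P' = (I − K·H)·P̄ = [784/505 -88/101; -88/101 70/101]
step 1: x̄ = F·x = [-926/505, -458/505]
step 1: P̄ = F·P·Fᵀ + Q = [12071/505 6748/505; 6748/505 4954/505]
step 1: y = z − H·x̄ = [-2216/505]
step 1: S = H·P̄·Hᵀ + R = [174856/505]
step 1: K = P̄·Hᵀ·S⁻¹ = [-22193/87428; -1289/7948]
step 1: x' = x̄ + K·y = [-15732/21857, -388/1987]
step 1: P' = (I − K·H)·P̄ = [69589/43714 -3545/3974; -3545/3974 2793/3974]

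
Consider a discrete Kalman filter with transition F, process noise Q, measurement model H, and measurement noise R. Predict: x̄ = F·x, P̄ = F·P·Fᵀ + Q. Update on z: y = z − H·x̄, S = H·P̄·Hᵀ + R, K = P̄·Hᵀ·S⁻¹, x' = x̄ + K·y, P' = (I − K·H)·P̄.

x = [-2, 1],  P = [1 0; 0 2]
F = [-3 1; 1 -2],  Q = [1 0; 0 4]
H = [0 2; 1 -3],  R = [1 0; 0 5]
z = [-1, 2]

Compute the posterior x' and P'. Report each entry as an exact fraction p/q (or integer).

x̄ = F·x = [7, -4]
P̄ = F·P·Fᵀ + Q = [12 -7; -7 13]
y = z − H·x̄ = [7, -17]
S = H·P̄·Hᵀ + R = [53 -92; -92 176]
K = P̄·Hᵀ·S⁻¹ = [143/216 461/864; 43/108 -23/432]
x' = x̄ + K·y = [2215/864, -133/432]
P' = (I − K·H)·P̄ = [3163/864 143/432; 143/432 43/216]

x' = [2215/864, -133/432]
P' = [3163/864 143/432; 143/432 43/216]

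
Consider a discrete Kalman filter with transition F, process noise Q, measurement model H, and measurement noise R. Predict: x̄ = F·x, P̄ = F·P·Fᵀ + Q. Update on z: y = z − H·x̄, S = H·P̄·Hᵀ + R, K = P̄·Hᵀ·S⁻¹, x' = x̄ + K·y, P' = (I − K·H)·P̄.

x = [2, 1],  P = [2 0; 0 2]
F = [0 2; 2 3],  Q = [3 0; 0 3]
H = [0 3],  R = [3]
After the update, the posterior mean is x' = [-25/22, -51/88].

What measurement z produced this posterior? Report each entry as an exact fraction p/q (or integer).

x̄ = F·x = [2, 7]
P̄ = F·P·Fᵀ + Q = [11 12; 12 29]
S = H·P̄·Hᵀ + R = [264]
K = P̄·Hᵀ·S⁻¹ = [3/22; 29/88]
x' − x̄ = [-69/22, -667/88] = K·y
y = (KᵀK)⁻¹·Kᵀ·(x' − x̄) = [-23]
z = y + H·x̄ = [-23] + [21] = [-2]

z = [-2]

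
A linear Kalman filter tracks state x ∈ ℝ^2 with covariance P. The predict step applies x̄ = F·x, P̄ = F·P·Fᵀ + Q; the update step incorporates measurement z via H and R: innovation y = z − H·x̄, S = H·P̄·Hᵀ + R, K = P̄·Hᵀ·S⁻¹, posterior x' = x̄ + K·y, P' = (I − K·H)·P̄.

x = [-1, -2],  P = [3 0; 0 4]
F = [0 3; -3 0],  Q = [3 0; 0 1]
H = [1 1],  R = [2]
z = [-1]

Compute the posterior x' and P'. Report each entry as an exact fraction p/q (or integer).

x̄ = F·x = [-6, 3]
P̄ = F·P·Fᵀ + Q = [39 0; 0 28]
y = z − H·x̄ = [2]
S = H·P̄·Hᵀ + R = [69]
K = P̄·Hᵀ·S⁻¹ = [13/23; 28/69]
x' = x̄ + K·y = [-112/23, 263/69]
P' = (I − K·H)·P̄ = [390/23 -364/23; -364/23 1148/69]

x' = [-112/23, 263/69]
P' = [390/23 -364/23; -364/23 1148/69]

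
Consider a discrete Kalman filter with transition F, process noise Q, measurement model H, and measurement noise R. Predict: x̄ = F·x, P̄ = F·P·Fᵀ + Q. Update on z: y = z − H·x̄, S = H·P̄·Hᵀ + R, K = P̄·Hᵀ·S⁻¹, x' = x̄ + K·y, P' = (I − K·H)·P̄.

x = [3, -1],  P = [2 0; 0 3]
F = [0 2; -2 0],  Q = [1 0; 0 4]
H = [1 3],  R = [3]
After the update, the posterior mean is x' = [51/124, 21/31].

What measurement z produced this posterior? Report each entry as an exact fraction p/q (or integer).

x̄ = F·x = [-2, -6]
P̄ = F·P·Fᵀ + Q = [13 0; 0 12]
S = H·P̄·Hᵀ + R = [124]
K = P̄·Hᵀ·S⁻¹ = [13/124; 9/31]
x' − x̄ = [299/124, 207/31] = K·y
y = (KᵀK)⁻¹·Kᵀ·(x' − x̄) = [23]
z = y + H·x̄ = [23] + [-20] = [3]

z = [3]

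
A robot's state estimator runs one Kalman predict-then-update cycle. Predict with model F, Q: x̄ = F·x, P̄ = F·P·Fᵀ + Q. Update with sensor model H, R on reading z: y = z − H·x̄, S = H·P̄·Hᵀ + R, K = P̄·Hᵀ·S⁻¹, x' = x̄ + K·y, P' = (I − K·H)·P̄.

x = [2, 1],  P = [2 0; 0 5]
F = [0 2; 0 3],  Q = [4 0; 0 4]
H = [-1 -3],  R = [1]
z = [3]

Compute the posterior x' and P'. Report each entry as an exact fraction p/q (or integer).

x' = [-8/17, -270/323]
P' = [66/17 -21/17; -21/17 325/646]

x̄ = F·x = [2, 3]
P̄ = F·P·Fᵀ + Q = [24 30; 30 49]
y = z − H·x̄ = [14]
S = H·P̄·Hᵀ + R = [646]
K = P̄·Hᵀ·S⁻¹ = [-3/17; -177/646]
x' = x̄ + K·y = [-8/17, -270/323]
P' = (I − K·H)·P̄ = [66/17 -21/17; -21/17 325/646]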